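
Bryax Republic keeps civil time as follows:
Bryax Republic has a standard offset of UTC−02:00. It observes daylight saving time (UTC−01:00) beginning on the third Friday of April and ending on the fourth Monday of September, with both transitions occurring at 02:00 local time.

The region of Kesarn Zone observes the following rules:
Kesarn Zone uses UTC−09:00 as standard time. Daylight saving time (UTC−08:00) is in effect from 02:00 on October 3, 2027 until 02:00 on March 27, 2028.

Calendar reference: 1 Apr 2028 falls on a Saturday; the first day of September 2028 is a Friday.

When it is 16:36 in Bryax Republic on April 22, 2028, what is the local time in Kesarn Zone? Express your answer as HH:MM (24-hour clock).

1 April 2028 is a Saturday, so the first Friday is April 7 and the third is April 21.
1 September 2028 is a Friday, so the first Monday is September 4 and the fourth is September 25.
April 22, 2028 falls between 21 April and 25 September, so daylight saving is in effect and Bryax Republic is at UTC−01:00.
16:36 Bryax Republic + 1h = 17:36 UTC.
At the standard offset (UTC−09:00), 17:36 UTC − 9h = 08:36 Kesarn Zone standard time.
Daylight saving runs 3 October 2027 – 27 March 2028; the standard-time date in Kesarn Zone, April 22, 2028, is outside that window, so Kesarn Zone is on standard time at UTC−09:00.
17:36 UTC − 9h = 08:36 Kesarn Zone.

08:36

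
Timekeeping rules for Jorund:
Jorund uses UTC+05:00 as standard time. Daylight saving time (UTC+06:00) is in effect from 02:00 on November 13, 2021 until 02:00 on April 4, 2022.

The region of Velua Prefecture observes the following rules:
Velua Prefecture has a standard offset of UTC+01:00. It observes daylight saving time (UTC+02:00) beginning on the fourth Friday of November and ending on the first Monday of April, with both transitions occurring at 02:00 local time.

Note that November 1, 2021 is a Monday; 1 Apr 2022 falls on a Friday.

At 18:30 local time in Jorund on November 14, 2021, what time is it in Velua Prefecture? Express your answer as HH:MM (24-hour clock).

November 14, 2021 lies within the daylight-saving period (13 November 2021 – 4 April 2022), so Jorund is on daylight time, UTC+06:00.
18:30 Jorund − 6h = 12:30 UTC.
1 November 2021 is a Monday, so the first Friday is November 5 and the fourth is November 26.
1 April 2022 is a Friday, so the first Monday is April 4.
At the standard offset (UTC+01:00), 12:30 UTC + 1h = 13:30 Velua Prefecture standard time.
The standard-time date in Velua Prefecture, November 14, 2021, is outside the daylight-saving period (26 November 2021 – 4 April 2022), so Velua Prefecture is on standard time, UTC+01:00.
12:30 UTC + 1h = 13:30 Velua Prefecture.

13:30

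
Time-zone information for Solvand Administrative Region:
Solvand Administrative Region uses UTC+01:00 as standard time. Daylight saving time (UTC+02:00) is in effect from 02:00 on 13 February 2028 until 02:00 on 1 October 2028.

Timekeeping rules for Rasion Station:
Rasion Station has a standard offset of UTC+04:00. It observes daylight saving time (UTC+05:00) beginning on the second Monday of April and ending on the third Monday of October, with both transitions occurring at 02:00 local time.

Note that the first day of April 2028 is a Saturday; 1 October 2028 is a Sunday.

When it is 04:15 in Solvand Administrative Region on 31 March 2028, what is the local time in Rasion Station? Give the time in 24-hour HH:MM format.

06:15

Daylight saving runs 13 February – 1 October; 31 March 2028 is inside that window, so Solvand Administrative Region is at UTC+02:00.
04:15 Solvand Administrative Region − 2h = 02:15 UTC.
1 April 2028 is a Saturday, so the first Monday is April 3 and the second is April 10.
1 October 2028 is a Sunday, so the first Monday is October 2 and the third is October 16.
At the standard offset (UTC+04:00), 02:15 UTC + 4h = 06:15 Rasion Station standard time.
The standard-time date in Rasion Station, 31 March 2028, is outside the daylight-saving period (10 April – 16 October), so Rasion Station is on standard time, UTC+04:00.
02:15 UTC + 4h = 06:15 Rasion Station.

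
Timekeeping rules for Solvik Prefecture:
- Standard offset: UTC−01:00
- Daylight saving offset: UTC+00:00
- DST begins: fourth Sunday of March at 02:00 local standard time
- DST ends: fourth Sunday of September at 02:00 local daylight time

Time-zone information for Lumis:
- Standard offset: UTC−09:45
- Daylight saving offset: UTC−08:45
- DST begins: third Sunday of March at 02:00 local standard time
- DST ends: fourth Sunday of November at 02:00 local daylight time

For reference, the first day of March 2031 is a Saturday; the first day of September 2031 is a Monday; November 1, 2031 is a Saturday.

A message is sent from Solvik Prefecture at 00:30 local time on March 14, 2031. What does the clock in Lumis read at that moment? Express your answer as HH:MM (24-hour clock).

1 March 2031 is a Saturday, so the first Sunday is March 2 and the fourth is March 23.
1 September 2031 is a Monday, so the first Sunday is September 7 and the fourth is September 28.
Daylight saving runs 23 March – 28 September; March 14, 2031 is outside that window, so Solvik Prefecture is on standard time at UTC−01:00.
00:30 Solvik Prefecture + 1h = 01:30 UTC.
1 March 2031 is a Saturday, so the first Sunday is March 2 and the third is March 16.
1 November 2031 is a Saturday, so the first Sunday is November 2 and the fourth is November 23.
At the standard offset (UTC−09:45), 01:30 UTC − 9h45m = 15:45 Lumis standard time (rolling into the previous day, 13 March 2031).
The standard-time date in Lumis, March 13, 2031, does not fall between 16 March and 23 November, so daylight saving is not in effect and Lumis is at UTC−09:45.
01:30 UTC − 9h45m = 15:45 Lumis (rolling into the previous day, 13 March 2031).

15:45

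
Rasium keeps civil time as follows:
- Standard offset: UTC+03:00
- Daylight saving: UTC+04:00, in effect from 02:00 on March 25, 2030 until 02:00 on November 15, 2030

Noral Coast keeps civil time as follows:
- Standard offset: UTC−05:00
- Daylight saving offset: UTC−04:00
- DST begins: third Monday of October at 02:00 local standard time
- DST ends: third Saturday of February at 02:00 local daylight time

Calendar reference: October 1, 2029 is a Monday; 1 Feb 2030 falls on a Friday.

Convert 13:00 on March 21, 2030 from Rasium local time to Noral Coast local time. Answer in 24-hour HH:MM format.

March 21, 2030 does not fall between 25 March and 15 November, so daylight saving is not in effect and Rasium is at UTC+03:00.
13:00 Rasium − 3h = 10:00 UTC.
1 October 2029 is a Monday, so the first Monday is October 1 and the third is October 15.
1 February 2030 is a Friday, so the first Saturday is February 2 and the third is February 16.
At the standard offset (UTC−05:00), 10:00 UTC − 5h = 05:00 Noral Coast standard time.
The standard-time date in Noral Coast, March 21, 2030, does not fall between 15 October 2029 and 16 February 2030, so daylight saving is not in effect and Noral Coast is at UTC−05:00.
10:00 UTC − 5h = 05:00 Noral Coast.

05:00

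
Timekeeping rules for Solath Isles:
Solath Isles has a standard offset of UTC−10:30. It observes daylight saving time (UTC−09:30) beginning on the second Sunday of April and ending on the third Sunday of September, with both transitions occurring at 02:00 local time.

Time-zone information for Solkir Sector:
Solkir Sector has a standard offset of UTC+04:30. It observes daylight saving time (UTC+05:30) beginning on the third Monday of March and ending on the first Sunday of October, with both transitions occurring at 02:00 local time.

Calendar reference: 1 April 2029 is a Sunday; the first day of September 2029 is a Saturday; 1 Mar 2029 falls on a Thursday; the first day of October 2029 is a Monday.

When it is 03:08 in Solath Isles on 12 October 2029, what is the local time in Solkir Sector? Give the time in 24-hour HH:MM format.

1 April 2029 is a Sunday, so the first Sunday is April 1 and the second is April 8.
1 September 2029 is a Saturday, so the first Sunday is September 2 and the third is September 16.
12 October 2029 is outside the daylight-saving period (8 April – 16 September), so Solath Isles is on standard time, UTC−10:30.
03:08 Solath Isles + 10h30m = 13:38 UTC.
1 March 2029 is a Thursday, so the first Monday is March 5 and the third is March 19.
1 October 2029 is a Monday, so the first Sunday is October 7.
At the standard offset (UTC+04:30), 13:38 UTC + 4h30m = 18:08 Solkir Sector standard time.
The standard-time date in Solkir Sector, 12 October 2029, does not fall between 19 March and 7 October, so daylight saving is not in effect and Solkir Sector is at UTC+04:30.
13:38 UTC + 4h30m = 18:08 Solkir Sector.

18:08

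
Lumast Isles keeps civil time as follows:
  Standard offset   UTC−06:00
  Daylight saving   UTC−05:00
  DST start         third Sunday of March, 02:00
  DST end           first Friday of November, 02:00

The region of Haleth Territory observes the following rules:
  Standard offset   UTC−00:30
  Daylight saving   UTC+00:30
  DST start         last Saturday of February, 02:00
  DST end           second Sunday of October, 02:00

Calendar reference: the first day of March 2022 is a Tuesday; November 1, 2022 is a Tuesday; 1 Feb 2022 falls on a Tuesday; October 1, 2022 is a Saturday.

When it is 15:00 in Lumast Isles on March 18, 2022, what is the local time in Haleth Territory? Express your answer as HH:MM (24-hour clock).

1 March 2022 is a Tuesday, so the first Sunday is March 6 and the third is March 20.
1 November 2022 is a Tuesday, so the first Friday is November 4.
Daylight saving runs 20 March – 4 November; March 18, 2022 is outside that window, so Lumast Isles is on standard time at UTC−06:00.
15:00 Lumast Isles + 6h = 21:00 UTC.
1 February 2022 is a Tuesday, so Saturdays fall on 5, 12, 19, 26; the last is February 26.
1 October 2022 is a Saturday, so the first Sunday is October 2 and the second is October 9.
At the standard offset (UTC−00:30), 21:00 UTC − 0h30m = 20:30 Haleth Territory standard time.
The standard-time date in Haleth Territory, March 18, 2022, falls between 26 February and 9 October, so daylight saving is in effect and Haleth Territory is at UTC+00:30.
21:00 UTC + 0h30m = 21:30 Haleth Territory.

21:30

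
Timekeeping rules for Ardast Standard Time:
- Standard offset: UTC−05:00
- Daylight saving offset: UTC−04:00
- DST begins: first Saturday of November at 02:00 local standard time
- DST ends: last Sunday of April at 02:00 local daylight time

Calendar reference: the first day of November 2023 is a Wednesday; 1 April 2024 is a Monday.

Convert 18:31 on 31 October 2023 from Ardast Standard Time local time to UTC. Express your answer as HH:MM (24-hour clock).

23:31

1 November 2023 is a Wednesday, so the first Saturday is November 4.
1 April 2024 is a Monday, so Sundays fall on 7, 14, 21, 28; the last is April 28.
Daylight saving runs 4 November 2023 – 28 April 2024; 31 October 2023 is outside that window, so Ardast Standard Time is on standard time at UTC−05:00.
18:31 local + 5h = 23:31 UTC.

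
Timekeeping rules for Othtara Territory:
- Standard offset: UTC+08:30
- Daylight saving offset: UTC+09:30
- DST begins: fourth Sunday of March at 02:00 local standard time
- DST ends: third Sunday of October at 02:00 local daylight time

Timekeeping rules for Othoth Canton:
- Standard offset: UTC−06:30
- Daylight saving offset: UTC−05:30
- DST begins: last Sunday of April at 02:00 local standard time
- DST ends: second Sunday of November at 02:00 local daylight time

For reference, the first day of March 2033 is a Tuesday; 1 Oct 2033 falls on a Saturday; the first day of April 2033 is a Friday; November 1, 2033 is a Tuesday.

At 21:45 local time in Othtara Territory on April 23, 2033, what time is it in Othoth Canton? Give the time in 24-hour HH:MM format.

05:45

1 March 2033 is a Tuesday, so the first Sunday is March 6 and the fourth is March 27.
1 October 2033 is a Saturday, so the first Sunday is October 2 and the third is October 16.
April 23, 2033 falls between 27 March and 16 October, so daylight saving is in effect and Othtara Territory is at UTC+09:30.
21:45 Othtara Territory − 9h30m = 12:15 UTC.
1 April 2033 is a Friday, so Sundays fall on 3, 10, 17, 24; the last is April 24.
1 November 2033 is a Tuesday, so the first Sunday is November 6 and the second is November 13.
At the standard offset (UTC−06:30), 12:15 UTC − 6h30m = 05:45 Othoth Canton standard time.
Daylight saving runs 24 April – 13 November; the standard-time date in Othoth Canton, April 23, 2033, is outside that window, so Othoth Canton is on standard time at UTC−06:30.
12:15 UTC − 6h30m = 05:45 Othoth Canton.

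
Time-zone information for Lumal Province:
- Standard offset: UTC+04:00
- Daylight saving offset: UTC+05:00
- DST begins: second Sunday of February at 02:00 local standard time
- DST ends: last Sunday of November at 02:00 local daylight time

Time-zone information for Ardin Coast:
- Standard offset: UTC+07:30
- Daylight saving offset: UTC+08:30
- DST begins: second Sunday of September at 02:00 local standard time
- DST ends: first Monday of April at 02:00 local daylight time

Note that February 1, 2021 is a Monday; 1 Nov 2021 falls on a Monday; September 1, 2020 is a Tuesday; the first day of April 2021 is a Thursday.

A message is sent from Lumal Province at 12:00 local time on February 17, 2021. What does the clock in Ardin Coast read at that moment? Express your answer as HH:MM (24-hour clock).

1 February 2021 is a Monday, so the first Sunday is February 7 and the second is February 14.
1 November 2021 is a Monday, so Sundays fall on 7, 14, 21, 28; the last is November 28.
Daylight saving runs 14 February – 28 November; February 17, 2021 is inside that window, so Lumal Province is at UTC+05:00.
12:00 Lumal Province − 5h = 07:00 UTC.
1 September 2020 is a Tuesday, so the first Sunday is September 6 and the second is September 13.
1 April 2021 is a Thursday, so the first Monday is April 5.
At the standard offset (UTC+07:30), 07:00 UTC + 7h30m = 14:30 Ardin Coast standard time.
The standard-time date in Ardin Coast, February 17, 2021, falls between 13 September 2020 and 5 April 2021, so daylight saving is in effect and Ardin Coast is at UTC+08:30.
07:00 UTC + 8h30m = 15:30 Ardin Coast.

15:30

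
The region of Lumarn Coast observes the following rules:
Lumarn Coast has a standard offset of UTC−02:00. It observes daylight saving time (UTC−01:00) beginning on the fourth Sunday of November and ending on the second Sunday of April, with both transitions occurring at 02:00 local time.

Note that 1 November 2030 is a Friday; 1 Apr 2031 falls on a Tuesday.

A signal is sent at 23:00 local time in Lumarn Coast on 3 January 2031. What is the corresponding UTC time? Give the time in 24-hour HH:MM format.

00:00

1 November 2030 is a Friday, so the first Sunday is November 3 and the fourth is November 24.
1 April 2031 is a Tuesday, so the first Sunday is April 6 and the second is April 13.
3 January 2031 falls between 24 November 2030 and 13 April 2031, so daylight saving is in effect and Lumarn Coast is at UTC−01:00.
23:00 local + 1h = 00:00 UTC (rolling into the next day, 4 January 2031).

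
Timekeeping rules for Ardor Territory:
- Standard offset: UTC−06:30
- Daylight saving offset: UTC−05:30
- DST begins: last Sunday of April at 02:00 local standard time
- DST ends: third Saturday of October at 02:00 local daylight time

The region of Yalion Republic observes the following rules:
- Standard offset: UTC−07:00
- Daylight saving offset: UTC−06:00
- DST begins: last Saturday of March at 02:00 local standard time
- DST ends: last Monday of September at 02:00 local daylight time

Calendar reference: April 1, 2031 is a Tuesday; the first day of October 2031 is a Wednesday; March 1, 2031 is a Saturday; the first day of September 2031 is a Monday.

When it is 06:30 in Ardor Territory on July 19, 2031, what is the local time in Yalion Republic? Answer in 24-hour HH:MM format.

1 April 2031 is a Tuesday, so Sundays fall on 6, 13, 20, 27; the last is April 27.
1 October 2031 is a Wednesday, so the first Saturday is October 4 and the third is October 18.
July 19, 2031 lies within the daylight-saving period (27 April – 18 October), so Ardor Territory is on daylight time, UTC−05:30.
06:30 Ardor Territory + 5h30m = 12:00 UTC.
1 March 2031 is a Saturday, so Saturdays fall on 1, 8, 15, 22, 29; the last is March 29.
1 September 2031 is a Monday, so Mondays fall on 1, 8, 15, 22, 29; the last is September 29.
At the standard offset (UTC−07:00), 12:00 UTC − 7h = 05:00 Yalion Republic standard time.
Daylight saving runs 29 March – 29 September; the standard-time date in Yalion Republic, July 19, 2031, is inside that window, so Yalion Republic is at UTC−06:00.
12:00 UTC − 6h = 06:00 Yalion Republic.

06:00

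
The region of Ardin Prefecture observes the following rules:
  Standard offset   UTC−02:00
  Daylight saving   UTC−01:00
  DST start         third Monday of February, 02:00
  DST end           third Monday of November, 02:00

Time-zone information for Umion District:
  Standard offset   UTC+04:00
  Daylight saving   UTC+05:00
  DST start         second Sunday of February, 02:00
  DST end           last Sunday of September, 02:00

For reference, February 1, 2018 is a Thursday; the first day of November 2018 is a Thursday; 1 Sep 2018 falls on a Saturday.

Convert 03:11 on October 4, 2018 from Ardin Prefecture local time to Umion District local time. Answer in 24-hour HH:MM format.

1 February 2018 is a Thursday, so the first Monday is February 5 and the third is February 19.
1 November 2018 is a Thursday, so the first Monday is November 5 and the third is November 19.
Daylight saving runs 19 February – 19 November; October 4, 2018 is inside that window, so Ardin Prefecture is at UTC−01:00.
03:11 Ardin Prefecture + 1h = 04:11 UTC.
1 February 2018 is a Thursday, so the first Sunday is February 4 and the second is February 11.
1 September 2018 is a Saturday, so Sundays fall on 2, 9, 16, 23, 30; the last is September 30.
At the standard offset (UTC+04:00), 04:11 UTC + 4h = 08:11 Umion District standard time.
The standard-time date in Umion District, October 4, 2018, does not fall between 11 February and 30 September, so daylight saving is not in effect and Umion District is at UTC+04:00.
04:11 UTC + 4h = 08:11 Umion District.

08:11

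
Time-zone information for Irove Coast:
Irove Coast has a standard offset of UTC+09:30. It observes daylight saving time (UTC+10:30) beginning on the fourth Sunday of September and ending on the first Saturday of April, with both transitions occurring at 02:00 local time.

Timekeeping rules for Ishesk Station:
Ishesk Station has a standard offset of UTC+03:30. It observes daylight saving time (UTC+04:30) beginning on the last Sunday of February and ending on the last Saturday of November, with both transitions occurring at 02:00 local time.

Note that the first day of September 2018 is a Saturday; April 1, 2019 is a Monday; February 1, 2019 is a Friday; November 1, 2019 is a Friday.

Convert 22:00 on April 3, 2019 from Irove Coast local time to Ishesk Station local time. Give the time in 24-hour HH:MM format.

1 September 2018 is a Saturday, so the first Sunday is September 2 and the fourth is September 23.
1 April 2019 is a Monday, so the first Saturday is April 6.
April 3, 2019 falls between 23 September 2018 and 6 April 2019, so daylight saving is in effect and Irove Coast is at UTC+10:30.
22:00 Irove Coast − 10h30m = 11:30 UTC.
1 February 2019 is a Friday, so Sundays fall on 3, 10, 17, 24; the last is February 24.
1 November 2019 is a Friday, so Saturdays fall on 2, 9, 16, 23, 30; the last is November 30.
At the standard offset (UTC+03:30), 11:30 UTC + 3h30m = 15:00 Ishesk Station standard time.
Daylight saving runs 24 February – 30 November; the standard-time date in Ishesk Station, April 3, 2019, is inside that window, so Ishesk Station is at UTC+04:30.
11:30 UTC + 4h30m = 16:00 Ishesk Station.

16:00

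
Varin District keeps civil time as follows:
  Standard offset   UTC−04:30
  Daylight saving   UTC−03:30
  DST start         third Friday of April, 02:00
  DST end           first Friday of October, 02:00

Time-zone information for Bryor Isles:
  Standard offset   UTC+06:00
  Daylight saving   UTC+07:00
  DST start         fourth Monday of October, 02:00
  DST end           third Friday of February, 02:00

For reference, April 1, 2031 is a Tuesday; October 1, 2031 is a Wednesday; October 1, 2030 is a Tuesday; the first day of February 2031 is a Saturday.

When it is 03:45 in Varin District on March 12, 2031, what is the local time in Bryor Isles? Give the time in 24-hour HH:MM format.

14:15

1 April 2031 is a Tuesday, so the first Friday is April 4 and the third is April 18.
1 October 2031 is a Wednesday, so the first Friday is October 3.
Daylight saving runs 18 April – 3 October; March 12, 2031 is outside that window, so Varin District is on standard time at UTC−04:30.
03:45 Varin District + 4h30m = 08:15 UTC.
1 October 2030 is a Tuesday, so the first Monday is October 7 and the fourth is October 28.
1 February 2031 is a Saturday, so the first Friday is February 7 and the third is February 21.
At the standard offset (UTC+06:00), 08:15 UTC + 6h = 14:15 Bryor Isles standard time.
Daylight saving runs 28 October 2030 – 21 February 2031; the standard-time date in Bryor Isles, March 12, 2031, is outside that window, so Bryor Isles is on standard time at UTC+06:00.
08:15 UTC + 6h = 14:15 Bryor Isles.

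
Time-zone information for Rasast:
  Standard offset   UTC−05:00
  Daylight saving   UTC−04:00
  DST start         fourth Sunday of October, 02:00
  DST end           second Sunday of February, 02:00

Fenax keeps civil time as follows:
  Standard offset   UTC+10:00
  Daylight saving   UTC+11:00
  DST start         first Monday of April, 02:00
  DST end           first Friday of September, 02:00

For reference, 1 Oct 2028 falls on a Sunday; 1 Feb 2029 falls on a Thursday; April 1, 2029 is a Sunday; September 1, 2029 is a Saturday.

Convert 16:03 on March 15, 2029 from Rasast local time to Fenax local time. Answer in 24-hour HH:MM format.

1 October 2028 is a Sunday, so the first Sunday is October 1 and the fourth is October 22.
1 February 2029 is a Thursday, so the first Sunday is February 4 and the second is February 11.
Daylight saving runs 22 October 2028 – 11 February 2029; March 15, 2029 is outside that window, so Rasast is on standard time at UTC−05:00.
16:03 Rasast + 5h = 21:03 UTC.
1 April 2029 is a Sunday, so the first Monday is April 2.
1 September 2029 is a Saturday, so the first Friday is September 7.
At the standard offset (UTC+10:00), 21:03 UTC + 10h = 07:03 Fenax standard time (rolling into the next day, 16 March 2029).
The standard-time date in Fenax, March 16, 2029, is outside the daylight-saving period (2 April – 7 September), so Fenax is on standard time, UTC+10:00.
21:03 UTC + 10h = 07:03 Fenax (rolling into the next day, 16 March 2029).

07:03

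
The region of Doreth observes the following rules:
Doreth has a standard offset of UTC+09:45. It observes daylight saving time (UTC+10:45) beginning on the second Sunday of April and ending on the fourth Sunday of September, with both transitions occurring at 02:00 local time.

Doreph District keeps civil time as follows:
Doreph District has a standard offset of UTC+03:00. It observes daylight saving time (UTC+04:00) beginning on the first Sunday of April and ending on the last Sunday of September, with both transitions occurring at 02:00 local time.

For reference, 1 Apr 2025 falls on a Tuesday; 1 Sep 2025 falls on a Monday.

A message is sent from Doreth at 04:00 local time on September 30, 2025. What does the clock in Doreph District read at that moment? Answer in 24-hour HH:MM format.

21:15

1 April 2025 is a Tuesday, so the first Sunday is April 6 and the second is April 13.
1 September 2025 is a Monday, so the first Sunday is September 7 and the fourth is September 28.
September 30, 2025 does not fall between 13 April and 28 September, so daylight saving is not in effect and Doreth is at UTC+09:45.
04:00 Doreth − 9h45m = 18:15 UTC (rolling into the previous day, 29 September 2025).
1 April 2025 is a Tuesday, so the first Sunday is April 6.
1 September 2025 is a Monday, so Sundays fall on 7, 14, 21, 28; the last is September 28.
At the standard offset (UTC+03:00), 18:15 UTC + 3h = 21:15 Doreph District standard time.
The standard-time date in Doreph District, September 29, 2025, does not fall between 6 April and 28 September, so daylight saving is not in effect and Doreph District is at UTC+03:00.
18:15 UTC + 3h = 21:15 Doreph District.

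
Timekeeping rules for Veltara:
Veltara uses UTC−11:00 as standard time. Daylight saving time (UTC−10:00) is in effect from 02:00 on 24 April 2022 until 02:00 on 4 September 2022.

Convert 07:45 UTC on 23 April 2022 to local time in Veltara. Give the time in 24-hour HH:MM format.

20:45

At the standard offset (UTC−11:00), 07:45 UTC − 11h = 20:45 Veltara standard time (rolling into the previous day, 22 April 2022).
The standard-time date in Veltara, 22 April 2022, does not fall between 24 April and 4 September, so daylight saving is not in effect and Veltara is at UTC−11:00.
07:45 UTC − 11h = 20:45 local (rolling into the previous day, 22 April 2022).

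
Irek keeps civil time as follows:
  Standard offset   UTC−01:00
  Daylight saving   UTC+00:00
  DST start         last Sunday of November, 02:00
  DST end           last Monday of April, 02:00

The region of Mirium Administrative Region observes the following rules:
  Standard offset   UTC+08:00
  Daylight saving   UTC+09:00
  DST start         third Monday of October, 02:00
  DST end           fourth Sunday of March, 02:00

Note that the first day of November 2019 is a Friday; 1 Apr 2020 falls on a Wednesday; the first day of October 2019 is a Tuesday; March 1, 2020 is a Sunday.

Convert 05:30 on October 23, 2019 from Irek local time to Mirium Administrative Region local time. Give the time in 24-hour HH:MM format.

15:30

1 November 2019 is a Friday, so Sundays fall on 3, 10, 17, 24; the last is November 24.
1 April 2020 is a Wednesday, so Mondays fall on 6, 13, 20, 27; the last is April 27.
Daylight saving runs 24 November 2019 – 27 April 2020; October 23, 2019 is outside that window, so Irek is on standard time at UTC−01:00.
05:30 Irek + 1h = 06:30 UTC.
1 October 2019 is a Tuesday, so the first Monday is October 7 and the third is October 21.
1 March 2020 is a Sunday, so the first Sunday is March 1 and the fourth is March 22.
At the standard offset (UTC+08:00), 06:30 UTC + 8h = 14:30 Mirium Administrative Region standard time.
The standard-time date in Mirium Administrative Region, October 23, 2019, falls between 21 October 2019 and 22 March 2020, so daylight saving is in effect and Mirium Administrative Region is at UTC+09:00.
06:30 UTC + 9h = 15:30 Mirium Administrative Region.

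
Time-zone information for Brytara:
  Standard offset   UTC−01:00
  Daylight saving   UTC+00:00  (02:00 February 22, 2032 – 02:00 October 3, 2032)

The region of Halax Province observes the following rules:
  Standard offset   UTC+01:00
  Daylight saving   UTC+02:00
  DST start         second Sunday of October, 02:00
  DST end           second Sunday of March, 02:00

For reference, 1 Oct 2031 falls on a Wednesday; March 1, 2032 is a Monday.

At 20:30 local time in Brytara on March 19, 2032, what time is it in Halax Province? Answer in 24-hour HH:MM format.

March 19, 2032 falls between 22 February and 3 October, so daylight saving is in effect and Brytara is at UTC+00:00.
20:30 Brytara − 0h = 20:30 UTC.
1 October 2031 is a Wednesday, so the first Sunday is October 5 and the second is October 12.
1 March 2032 is a Monday, so the first Sunday is March 7 and the second is March 14.
At the standard offset (UTC+01:00), 20:30 UTC + 1h = 21:30 Halax Province standard time.
The standard-time date in Halax Province, March 19, 2032, is outside the daylight-saving period (12 October 2031 – 14 March 2032), so Halax Province is on standard time, UTC+01:00.
20:30 UTC + 1h = 21:30 Halax Province.

21:30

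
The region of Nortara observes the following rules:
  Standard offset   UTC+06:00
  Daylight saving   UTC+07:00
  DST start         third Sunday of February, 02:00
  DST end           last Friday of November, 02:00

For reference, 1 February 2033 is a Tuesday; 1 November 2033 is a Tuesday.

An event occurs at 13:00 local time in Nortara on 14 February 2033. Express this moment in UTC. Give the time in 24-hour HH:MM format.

07:00

1 February 2033 is a Tuesday, so the first Sunday is February 6 and the third is February 20.
1 November 2033 is a Tuesday, so Fridays fall on 4, 11, 18, 25; the last is November 25.
Daylight saving runs 20 February – 25 November; 14 February 2033 is outside that window, so Nortara is on standard time at UTC+06:00.
13:00 local − 6h = 07:00 UTC.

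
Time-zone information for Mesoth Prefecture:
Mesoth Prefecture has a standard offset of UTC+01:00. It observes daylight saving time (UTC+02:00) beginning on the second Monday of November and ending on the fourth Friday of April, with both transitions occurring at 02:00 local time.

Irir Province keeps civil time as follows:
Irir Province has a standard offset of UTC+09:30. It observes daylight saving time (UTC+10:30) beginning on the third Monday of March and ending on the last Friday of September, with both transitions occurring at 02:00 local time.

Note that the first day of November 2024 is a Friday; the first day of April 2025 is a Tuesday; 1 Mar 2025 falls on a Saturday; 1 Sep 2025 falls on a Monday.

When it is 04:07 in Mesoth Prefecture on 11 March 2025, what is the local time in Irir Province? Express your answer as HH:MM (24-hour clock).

11:37

1 November 2024 is a Friday, so the first Monday is November 4 and the second is November 11.
1 April 2025 is a Tuesday, so the first Friday is April 4 and the fourth is April 25.
11 March 2025 falls between 11 November 2024 and 25 April 2025, so daylight saving is in effect and Mesoth Prefecture is at UTC+02:00.
04:07 Mesoth Prefecture − 2h = 02:07 UTC.
1 March 2025 is a Saturday, so the first Monday is March 3 and the third is March 17.
1 September 2025 is a Monday, so Fridays fall on 5, 12, 19, 26; the last is September 26.
At the standard offset (UTC+09:30), 02:07 UTC + 9h30m = 11:37 Irir Province standard time.
Daylight saving runs 17 March – 26 September; the standard-time date in Irir Province, 11 March 2025, is outside that window, so Irir Province is on standard time at UTC+09:30.
02:07 UTC + 9h30m = 11:37 Irir Province.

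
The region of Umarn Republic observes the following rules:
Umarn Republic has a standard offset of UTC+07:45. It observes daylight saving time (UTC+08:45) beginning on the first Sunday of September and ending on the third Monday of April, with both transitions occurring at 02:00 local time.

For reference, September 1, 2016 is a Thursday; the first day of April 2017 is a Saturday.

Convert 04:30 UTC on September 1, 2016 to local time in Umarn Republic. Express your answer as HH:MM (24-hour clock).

1 September 2016 is a Thursday, so the first Sunday is September 4.
1 April 2017 is a Saturday, so the first Monday is April 3 and the third is April 17.
At the standard offset (UTC+07:45), 04:30 UTC + 7h45m = 12:15 Umarn Republic standard time.
Daylight saving runs 4 September 2016 – 17 April 2017; the standard-time date in Umarn Republic, September 1, 2016, is outside that window, so Umarn Republic is on standard time at UTC+07:45.
04:30 UTC + 7h45m = 12:15 local.

12:15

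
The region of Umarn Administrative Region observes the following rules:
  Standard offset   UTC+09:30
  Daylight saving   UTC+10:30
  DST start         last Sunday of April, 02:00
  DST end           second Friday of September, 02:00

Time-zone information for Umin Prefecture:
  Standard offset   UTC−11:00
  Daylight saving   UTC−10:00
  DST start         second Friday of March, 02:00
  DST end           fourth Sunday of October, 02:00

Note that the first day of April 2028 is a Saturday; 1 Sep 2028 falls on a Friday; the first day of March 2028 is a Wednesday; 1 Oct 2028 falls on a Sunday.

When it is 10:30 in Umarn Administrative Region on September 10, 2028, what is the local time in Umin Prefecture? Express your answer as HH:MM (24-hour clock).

1 April 2028 is a Saturday, so Sundays fall on 2, 9, 16, 23, 30; the last is April 30.
1 September 2028 is a Friday, so the first Friday is September 1 and the second is September 8.
September 10, 2028 is outside the daylight-saving period (30 April – 8 September), so Umarn Administrative Region is on standard time, UTC+09:30.
10:30 Umarn Administrative Region − 9h30m = 01:00 UTC.
1 March 2028 is a Wednesday, so the first Friday is March 3 and the second is March 10.
1 October 2028 is a Sunday, so the first Sunday is October 1 and the fourth is October 22.
At the standard offset (UTC−11:00), 01:00 UTC − 11h = 14:00 Umin Prefecture standard time (rolling into the previous day, 9 September 2028).
The standard-time date in Umin Prefecture, September 9, 2028, lies within the daylight-saving period (10 March – 22 October), so Umin Prefecture is on daylight time, UTC−10:00.
01:00 UTC − 10h = 15:00 Umin Prefecture (rolling into the previous day, 9 September 2028).

15:00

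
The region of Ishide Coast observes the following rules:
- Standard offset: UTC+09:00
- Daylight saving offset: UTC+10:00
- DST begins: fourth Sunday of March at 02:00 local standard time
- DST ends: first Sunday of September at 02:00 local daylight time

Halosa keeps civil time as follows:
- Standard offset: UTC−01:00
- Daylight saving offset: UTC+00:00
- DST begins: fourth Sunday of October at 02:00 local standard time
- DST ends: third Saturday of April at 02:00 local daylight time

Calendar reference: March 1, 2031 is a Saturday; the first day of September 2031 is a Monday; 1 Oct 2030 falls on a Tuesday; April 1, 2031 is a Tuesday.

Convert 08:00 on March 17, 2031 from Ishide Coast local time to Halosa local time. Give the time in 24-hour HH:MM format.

23:00

1 March 2031 is a Saturday, so the first Sunday is March 2 and the fourth is March 23.
1 September 2031 is a Monday, so the first Sunday is September 7.
Daylight saving runs 23 March – 7 September; March 17, 2031 is outside that window, so Ishide Coast is on standard time at UTC+09:00.
08:00 Ishide Coast − 9h = 23:00 UTC (rolling into the previous day, 16 March 2031).
1 October 2030 is a Tuesday, so the first Sunday is October 6 and the fourth is October 27.
1 April 2031 is a Tuesday, so the first Saturday is April 5 and the third is April 19.
At the standard offset (UTC−01:00), 23:00 UTC − 1h = 22:00 Halosa standard time.
Daylight saving runs 27 October 2030 – 19 April 2031; the standard-time date in Halosa, March 16, 2031, is inside that window, so Halosa is at UTC+00:00.
23:00 UTC + 0h = 23:00 Halosa.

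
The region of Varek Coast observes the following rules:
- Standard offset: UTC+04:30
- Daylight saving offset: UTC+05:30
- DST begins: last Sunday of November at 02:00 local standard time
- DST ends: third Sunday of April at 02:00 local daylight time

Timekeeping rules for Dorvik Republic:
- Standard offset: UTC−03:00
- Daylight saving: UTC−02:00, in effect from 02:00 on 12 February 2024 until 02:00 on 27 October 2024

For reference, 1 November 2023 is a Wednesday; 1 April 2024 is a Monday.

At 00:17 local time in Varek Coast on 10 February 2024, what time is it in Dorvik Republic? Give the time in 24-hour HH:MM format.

1 November 2023 is a Wednesday, so Sundays fall on 5, 12, 19, 26; the last is November 26.
1 April 2024 is a Monday, so the first Sunday is April 7 and the third is April 21.
10 February 2024 lies within the daylight-saving period (26 November 2023 – 21 April 2024), so Varek Coast is on daylight time, UTC+05:30.
00:17 Varek Coast − 5h30m = 18:47 UTC (rolling into the previous day, 9 February 2024).
At the standard offset (UTC−03:00), 18:47 UTC − 3h = 15:47 Dorvik Republic standard time.
The standard-time date in Dorvik Republic, 9 February 2024, is outside the daylight-saving period (12 February – 27 October), so Dorvik Republic is on standard time, UTC−03:00.
18:47 UTC − 3h = 15:47 Dorvik Republic.

15:47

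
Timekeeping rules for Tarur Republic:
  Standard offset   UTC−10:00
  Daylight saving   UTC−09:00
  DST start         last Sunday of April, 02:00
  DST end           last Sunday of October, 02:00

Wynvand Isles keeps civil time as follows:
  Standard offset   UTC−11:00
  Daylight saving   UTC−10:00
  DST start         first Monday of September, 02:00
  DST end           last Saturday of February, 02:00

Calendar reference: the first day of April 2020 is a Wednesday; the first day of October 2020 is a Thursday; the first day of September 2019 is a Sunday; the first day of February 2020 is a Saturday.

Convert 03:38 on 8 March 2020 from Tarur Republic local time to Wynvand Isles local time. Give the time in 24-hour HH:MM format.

02:38

1 April 2020 is a Wednesday, so Sundays fall on 5, 12, 19, 26; the last is April 26.
1 October 2020 is a Thursday, so Sundays fall on 4, 11, 18, 25; the last is October 25.
Daylight saving runs 26 April – 25 October; 8 March 2020 is outside that window, so Tarur Republic is on standard time at UTC−10:00.
03:38 Tarur Republic + 10h = 13:38 UTC.
1 September 2019 is a Sunday, so the first Monday is September 2.
1 February 2020 is a Saturday, so Saturdays fall on 1, 8, 15, 22, 29; the last is February 29.
At the standard offset (UTC−11:00), 13:38 UTC − 11h = 02:38 Wynvand Isles standard time.
The standard-time date in Wynvand Isles, 8 March 2020, is outside the daylight-saving period (2 September 2019 – 29 February 2020), so Wynvand Isles is on standard time, UTC−11:00.
13:38 UTC − 11h = 02:38 Wynvand Isles.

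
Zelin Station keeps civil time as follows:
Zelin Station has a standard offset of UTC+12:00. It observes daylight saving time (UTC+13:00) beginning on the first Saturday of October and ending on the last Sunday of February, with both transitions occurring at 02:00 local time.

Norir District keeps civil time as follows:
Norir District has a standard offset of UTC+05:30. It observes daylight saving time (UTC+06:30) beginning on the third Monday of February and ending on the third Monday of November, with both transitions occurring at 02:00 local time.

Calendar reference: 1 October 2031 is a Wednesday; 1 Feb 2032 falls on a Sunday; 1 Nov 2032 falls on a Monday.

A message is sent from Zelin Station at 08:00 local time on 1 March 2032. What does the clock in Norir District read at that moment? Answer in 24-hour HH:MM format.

1 October 2031 is a Wednesday, so the first Saturday is October 4.
1 February 2032 is a Sunday, so Sundays fall on 1, 8, 15, 22, 29; the last is February 29.
1 March 2032 does not fall between 4 October 2031 and 29 February 2032, so daylight saving is not in effect and Zelin Station is at UTC+12:00.
08:00 Zelin Station − 12h = 20:00 UTC (rolling into the previous day, 29 February 2032).
1 February 2032 is a Sunday, so the first Monday is February 2 and the third is February 16.
1 November 2032 is a Monday, so the first Monday is November 1 and the third is November 15.
At the standard offset (UTC+05:30), 20:00 UTC + 5h30m = 01:30 Norir District standard time (rolling into the next day, 1 March 2032).
The standard-time date in Norir District, 1 March 2032, falls between 16 February and 15 November, so daylight saving is in effect and Norir District is at UTC+06:30.
20:00 UTC + 6h30m = 02:30 Norir District (rolling into the next day, 1 March 2032).

02:30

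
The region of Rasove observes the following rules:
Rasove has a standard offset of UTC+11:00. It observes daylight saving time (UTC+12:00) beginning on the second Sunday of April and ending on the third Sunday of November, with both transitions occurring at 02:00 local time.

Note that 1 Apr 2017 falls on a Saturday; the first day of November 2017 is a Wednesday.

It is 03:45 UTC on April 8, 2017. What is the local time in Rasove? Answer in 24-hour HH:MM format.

14:45

1 April 2017 is a Saturday, so the first Sunday is April 2 and the second is April 9.
1 November 2017 is a Wednesday, so the first Sunday is November 5 and the third is November 19.
At the standard offset (UTC+11:00), 03:45 UTC + 11h = 14:45 Rasove standard time.
Daylight saving runs 9 April – 19 November; the standard-time date in Rasove, April 8, 2017, is outside that window, so Rasove is on standard time at UTC+11:00.
03:45 UTC + 11h = 14:45 local.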